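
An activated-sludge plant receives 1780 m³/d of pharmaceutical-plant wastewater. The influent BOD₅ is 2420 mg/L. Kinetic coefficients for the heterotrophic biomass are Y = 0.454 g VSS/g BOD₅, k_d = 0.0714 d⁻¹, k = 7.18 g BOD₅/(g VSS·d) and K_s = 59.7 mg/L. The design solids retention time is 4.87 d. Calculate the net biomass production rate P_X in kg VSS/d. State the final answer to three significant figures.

From the Monod/SRT balance for a CMAS, S = K_s·(1+k_d θ_c)/[θ_c·(Y k − k_d) − 1] = 59.7 × (1 + 0.0714 × 4.87) / [4.87 × (0.454 × 7.18 − 0.0714) − 1] = 80.46 / 14.53 = 5.539 mg/L.
Correct the yield for decay: Y_obs = Y/(1 + k_d θ_c) = 0.454 / (1 + 0.0714 × 4.87) = 0.454 / 1.348 = 0.3369.
Mass of BOD₅ removed per day: Q(S₀ − S) = 1780 × 2414 g/m³ = 4298 kg/d.
So the net sludge growth is P_X = 0.3369 × 4298 = 1448 kg VSS/d.

P_X ≈ 1450 kg VSS/d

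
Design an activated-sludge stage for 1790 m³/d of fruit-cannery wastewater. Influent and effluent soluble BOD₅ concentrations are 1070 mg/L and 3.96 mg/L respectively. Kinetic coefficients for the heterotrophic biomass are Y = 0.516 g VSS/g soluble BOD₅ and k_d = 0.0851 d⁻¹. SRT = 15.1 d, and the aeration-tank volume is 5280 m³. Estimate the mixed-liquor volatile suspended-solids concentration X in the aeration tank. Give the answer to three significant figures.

From V·X·(1 + k_d·θ_c) = Y·Q·(S₀ − S)·θ_c: X = 0.516 × 1790 × (1070 − 3.96) × 15.1 / [5280 × (1 + 0.0851 × 15.1)] = 1232 mg/L.

X ≈ 1230 mg/L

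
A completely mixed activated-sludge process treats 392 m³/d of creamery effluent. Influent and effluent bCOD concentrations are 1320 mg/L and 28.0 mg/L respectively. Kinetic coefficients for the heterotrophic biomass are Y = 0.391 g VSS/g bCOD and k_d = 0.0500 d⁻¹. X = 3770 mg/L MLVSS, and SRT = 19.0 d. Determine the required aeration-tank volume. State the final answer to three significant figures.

From the SRT design equation V = Y Q (S₀−S) θ_c / [X (1 + k_d θ_c)] = 0.391 × 392 × (1320 − 28.0) × 19.0 / [3770 × (1 + 0.0500 × 19.0)] = 3.76×10^6 / 7352 = 511.8 m³.

V ≈ 512 m³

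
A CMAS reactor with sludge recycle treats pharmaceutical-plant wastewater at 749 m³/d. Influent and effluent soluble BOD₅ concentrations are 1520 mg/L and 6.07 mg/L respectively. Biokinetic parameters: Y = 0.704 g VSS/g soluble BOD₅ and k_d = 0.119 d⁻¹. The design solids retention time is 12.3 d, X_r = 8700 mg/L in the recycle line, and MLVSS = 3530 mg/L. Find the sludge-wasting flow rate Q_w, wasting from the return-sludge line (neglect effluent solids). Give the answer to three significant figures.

Q_w ≈ 37.2 m³/d

Rearranging the biomass balance for a CMAS with decay, V = Y·Q·ΔS·θ_c / [X·(1+k_d θ_c)] = 0.704 × 749 × (1520 − 6.07) × 12.3 / [3530 × (1 + 0.119 × 12.3)] = 9.82×10^6 / 8697 = 1129 m³.
θ_c = V·X/(Q_w·X_r) when wasting from the recycle, so Q_w = V·X/(θ_c·X_r) = 1129 × 3530 / (12.3 × 8700) = 37.24 m³/d.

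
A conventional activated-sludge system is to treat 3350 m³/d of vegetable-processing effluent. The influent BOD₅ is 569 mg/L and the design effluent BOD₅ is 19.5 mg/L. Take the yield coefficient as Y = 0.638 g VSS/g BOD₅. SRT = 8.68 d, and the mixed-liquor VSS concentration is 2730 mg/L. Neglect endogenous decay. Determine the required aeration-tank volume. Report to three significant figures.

V ≈ 3730 m³

Biomass mass balance (decay neglected): V·X = Y·Q·(S₀ − S)·θ_c, so V = 0.638 × 3350 × (569 − 19.5) × 8.68 / 2730 = 3734 m³.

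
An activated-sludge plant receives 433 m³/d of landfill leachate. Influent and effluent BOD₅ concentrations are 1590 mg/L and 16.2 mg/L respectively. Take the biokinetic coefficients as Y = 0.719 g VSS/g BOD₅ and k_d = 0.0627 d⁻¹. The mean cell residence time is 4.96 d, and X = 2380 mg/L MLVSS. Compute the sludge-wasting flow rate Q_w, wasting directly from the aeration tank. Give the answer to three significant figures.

Q_w ≈ 157 m³/d

Steady-state biomass mass balance: V·X·(1 + k_d·θ_c) = Y·Q·(S₀ − S)·θ_c, so V = 0.719 × 433 × (1590 − 16.2) × 4.96 / [2380 × (1 + 0.0627 × 4.96)] = 2.43×10^6 / 3120 = 778.9 m³.
Wasting from the aeration tank: Q_w = V / θ_c = 778.9 / 4.96 = 157.0 m³/d.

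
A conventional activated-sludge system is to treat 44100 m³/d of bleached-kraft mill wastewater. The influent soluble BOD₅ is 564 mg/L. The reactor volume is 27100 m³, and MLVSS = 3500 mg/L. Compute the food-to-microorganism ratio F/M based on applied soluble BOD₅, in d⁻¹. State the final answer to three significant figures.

F/M ≈ 0.262 d⁻¹

F/M = applied load / biomass = Q·S₀/(V·X) = 44100 × 564 / (27100 × 3500) = 0.2622 d⁻¹.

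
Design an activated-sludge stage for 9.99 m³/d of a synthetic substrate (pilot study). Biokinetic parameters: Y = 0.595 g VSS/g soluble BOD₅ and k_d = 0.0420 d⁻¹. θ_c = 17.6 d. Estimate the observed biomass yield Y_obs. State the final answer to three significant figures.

Y_obs ≈ 0.342 g VSS/g soluble BOD₅

The observed yield is Y_obs = Y/(1 + k_d·θ_c) = 0.595 / (1 + 0.0420 × 17.6) = 0.595 / 1.739 = 0.3421 g VSS per g soluble BOD₅ removed.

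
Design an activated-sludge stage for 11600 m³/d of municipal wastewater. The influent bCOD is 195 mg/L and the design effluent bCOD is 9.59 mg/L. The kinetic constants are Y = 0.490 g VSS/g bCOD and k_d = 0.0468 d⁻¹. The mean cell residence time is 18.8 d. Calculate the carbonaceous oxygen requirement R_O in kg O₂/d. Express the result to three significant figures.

The observed yield is Y_obs = Y/(1 + k_d·θ_c) = 0.490 / (1 + 0.0468 × 18.8) = 0.490 / 1.880 = 0.2607 g VSS per g bCOD removed.
Q·(S₀ − S) = 11600 × (195 − 9.59) × 10⁻³ = 2151 kg/d removed.
P_X = Y_obs·Q·(S₀ − S) = 0.2607 × 2151 = 560.6 kg VSS/d.
R_O = Q·ΔS − 1.42 P_X = 2151 − 796.1 = 1355 kg O₂/d.

R_O ≈ 1350 kg O₂/d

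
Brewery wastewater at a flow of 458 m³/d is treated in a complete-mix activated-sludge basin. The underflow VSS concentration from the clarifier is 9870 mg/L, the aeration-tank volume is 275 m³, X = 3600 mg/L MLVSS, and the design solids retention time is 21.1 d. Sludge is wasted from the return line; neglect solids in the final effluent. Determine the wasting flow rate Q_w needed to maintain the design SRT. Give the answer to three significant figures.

Q_w ≈ 4.75 m³/d

θ_c = V·X/(Q_w·X_r) when wasting from the recycle, so Q_w = V·X/(θ_c·X_r) = 275.0 × 3600 / (21.1 × 9870) = 4.754 m³/d.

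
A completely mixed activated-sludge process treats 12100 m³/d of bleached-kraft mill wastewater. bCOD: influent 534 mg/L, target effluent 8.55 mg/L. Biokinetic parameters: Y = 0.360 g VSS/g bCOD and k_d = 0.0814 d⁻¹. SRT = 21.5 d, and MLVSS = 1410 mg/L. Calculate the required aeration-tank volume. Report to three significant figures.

Steady-state biomass mass balance: V·X·(1 + k_d·θ_c) = Y·Q·(S₀ − S)·θ_c, so V = 0.360 × 12100 × (534 − 8.55) × 21.5 / [1410 × (1 + 0.0814 × 21.5)] = 4.92×10^7 / 3878 = 12691 m³.

V ≈ 12700 m³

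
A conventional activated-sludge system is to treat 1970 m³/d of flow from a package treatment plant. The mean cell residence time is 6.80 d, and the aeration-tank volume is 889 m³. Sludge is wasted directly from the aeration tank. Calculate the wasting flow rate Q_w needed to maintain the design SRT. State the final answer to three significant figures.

Q_w ≈ 131 m³/d

With mixed-liquor wasting, θ_c = V/Q_w, so Q_w = V/θ_c = 889.0/6.80 = 130.7 m³/d.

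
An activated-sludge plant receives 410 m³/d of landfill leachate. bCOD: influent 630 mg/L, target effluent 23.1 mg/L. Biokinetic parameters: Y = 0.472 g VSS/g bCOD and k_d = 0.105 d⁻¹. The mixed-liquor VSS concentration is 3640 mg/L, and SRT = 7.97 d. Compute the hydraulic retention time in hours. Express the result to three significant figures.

Rearranging the biomass balance for a CMAS with decay, V = Y·Q·ΔS·θ_c / [X·(1+k_d θ_c)] = 0.472 × 410 × (630 − 23.1) × 7.97 / [3640 × (1 + 0.105 × 7.97)] = 9.36×10^5 / 6686 = 140.0 m³.
HRT = V/Q = 140.0 m³ / 410 m³·d⁻¹ = 0.3415 d × 24 = 8.195 h.

τ ≈ 8.20 h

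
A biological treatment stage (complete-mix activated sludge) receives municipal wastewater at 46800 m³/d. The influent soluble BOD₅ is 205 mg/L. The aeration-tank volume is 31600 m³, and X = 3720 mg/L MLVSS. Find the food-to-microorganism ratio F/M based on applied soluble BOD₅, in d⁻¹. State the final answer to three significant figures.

F/M ≈ 0.0816 d⁻¹

F/M = applied load / biomass = Q·S₀/(V·X) = 46800 × 205 / (31600 × 3720) = 0.08161 d⁻¹.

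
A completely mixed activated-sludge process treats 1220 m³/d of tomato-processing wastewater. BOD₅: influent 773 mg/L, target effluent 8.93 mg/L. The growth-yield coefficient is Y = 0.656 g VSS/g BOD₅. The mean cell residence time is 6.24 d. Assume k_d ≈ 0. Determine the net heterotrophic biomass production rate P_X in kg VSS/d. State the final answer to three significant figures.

No decay correction is needed, so Y_obs = Y = 0.656.
Q·(S₀ − S) = 1220 × (773 − 8.93) × 10⁻³ = 932.2 kg/d removed.
P_X = Y_obs · Q(S₀ − S) = 0.6560 × 932.2 = 611.5 kg VSS/d.

P_X ≈ 612 kg VSS/d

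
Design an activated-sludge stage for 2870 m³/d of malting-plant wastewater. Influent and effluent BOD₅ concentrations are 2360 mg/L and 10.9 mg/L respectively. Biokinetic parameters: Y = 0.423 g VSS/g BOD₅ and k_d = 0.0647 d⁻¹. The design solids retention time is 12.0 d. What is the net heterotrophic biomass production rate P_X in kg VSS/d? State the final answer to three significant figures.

P_X ≈ 1610 kg VSS/d

Y_obs = Y / (1 + k_d θ_c) = 0.423 / (1 + 0.0647 × 12.0) = 0.423 / 1.776 = 0.2381.
Mass of BOD₅ removed per day: Q(S₀ − S) = 2870 × 2349 g/m³ = 6742 kg/d.
Net biomass production P_X = Y_obs × Q·(S₀ − S) = 0.2381 × 6742 = 1605 kg VSS/d.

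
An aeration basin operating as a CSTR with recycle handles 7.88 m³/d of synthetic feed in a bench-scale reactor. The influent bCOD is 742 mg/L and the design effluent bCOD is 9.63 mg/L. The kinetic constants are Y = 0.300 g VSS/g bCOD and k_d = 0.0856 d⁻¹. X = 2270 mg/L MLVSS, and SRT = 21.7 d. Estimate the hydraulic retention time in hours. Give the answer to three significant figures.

From the SRT design equation V = Y Q (S₀−S) θ_c / [X (1 + k_d θ_c)] = 0.300 × 7.88 × (742 − 9.63) × 21.7 / [2270 × (1 + 0.0856 × 21.7)] = 3.76×10^4 / 6487 = 5.792 m³.
HRT = V/Q = 5.792 m³ / 7.88 m³·d⁻¹ = 0.7350 d × 24 = 17.64 h.

τ ≈ 17.6 h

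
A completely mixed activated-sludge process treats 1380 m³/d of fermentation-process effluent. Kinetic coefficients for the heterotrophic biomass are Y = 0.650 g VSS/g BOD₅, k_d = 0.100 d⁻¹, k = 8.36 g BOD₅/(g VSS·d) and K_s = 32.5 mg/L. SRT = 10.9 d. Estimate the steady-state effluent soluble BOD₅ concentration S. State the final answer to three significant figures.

S ≈ 1.19 mg/L

For a completely mixed reactor with recycle the Lawrence–McCarty relation gives S = K_s·(1 + k_d·θ_c) / [θ_c·(Y·k − k_d) − 1] = 32.5 × (1 + 0.100 × 10.9) / [10.9 × (0.650 × 8.36 − 0.100) − 1] = 67.92 / 57.14 = 1.189 mg/L.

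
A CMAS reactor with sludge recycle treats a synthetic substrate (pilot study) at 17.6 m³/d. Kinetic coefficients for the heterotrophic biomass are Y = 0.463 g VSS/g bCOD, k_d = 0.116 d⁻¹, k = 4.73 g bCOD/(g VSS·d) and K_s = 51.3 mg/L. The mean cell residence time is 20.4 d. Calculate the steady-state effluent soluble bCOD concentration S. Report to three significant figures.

S ≈ 4.18 mg/L

For a completely mixed reactor with recycle the Lawrence–McCarty relation gives S = K_s·(1 + k_d·θ_c) / [θ_c·(Y·k − k_d) − 1] = 51.3 × (1 + 0.116 × 20.4) / [20.4 × (0.463 × 4.73 − 0.116) − 1] = 172.7 / 41.31 = 4.181 mg/L.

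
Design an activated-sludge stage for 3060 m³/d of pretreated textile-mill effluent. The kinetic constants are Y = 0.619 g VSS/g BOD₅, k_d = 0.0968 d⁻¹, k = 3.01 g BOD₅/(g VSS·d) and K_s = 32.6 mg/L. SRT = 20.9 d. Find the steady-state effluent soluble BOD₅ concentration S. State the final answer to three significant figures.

For a completely mixed reactor with recycle the Lawrence–McCarty relation gives S = K_s·(1 + k_d·θ_c) / [θ_c·(Y·k − k_d) − 1] = 32.6 × (1 + 0.0968 × 20.9) / [20.9 × (0.619 × 3.01 − 0.0968) − 1] = 98.55 / 35.92 = 2.744 mg/L.

S ≈ 2.74 mg/L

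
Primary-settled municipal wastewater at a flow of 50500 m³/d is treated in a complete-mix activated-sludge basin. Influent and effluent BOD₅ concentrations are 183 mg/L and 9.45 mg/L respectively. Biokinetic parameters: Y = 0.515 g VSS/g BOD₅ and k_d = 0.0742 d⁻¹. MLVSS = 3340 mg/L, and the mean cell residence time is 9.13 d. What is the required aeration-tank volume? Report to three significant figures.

V ≈ 7360 m³

Steady-state biomass mass balance: V·X·(1 + k_d·θ_c) = Y·Q·(S₀ − S)·θ_c, so V = 0.515 × 50500 × (183 − 9.45) × 9.13 / [3340 × (1 + 0.0742 × 9.13)] = 4.12×10^7 / 5603 = 7355 m³.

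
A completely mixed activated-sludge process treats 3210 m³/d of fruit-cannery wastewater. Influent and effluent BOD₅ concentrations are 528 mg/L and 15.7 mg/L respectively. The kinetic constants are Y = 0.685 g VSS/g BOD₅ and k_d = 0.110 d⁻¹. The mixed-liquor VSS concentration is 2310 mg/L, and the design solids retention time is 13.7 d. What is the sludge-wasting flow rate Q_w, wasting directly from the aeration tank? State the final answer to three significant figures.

Q_w ≈ 195 m³/d

Rearranging the biomass balance for a CMAS with decay, V = Y·Q·ΔS·θ_c / [X·(1+k_d θ_c)] = 0.685 × 3210 × (528 − 15.7) × 13.7 / [2310 × (1 + 0.110 × 13.7)] = 1.54×10^7 / 5791 = 2665 m³.
With mixed-liquor wasting, θ_c = V/Q_w, so Q_w = V/θ_c = 2665/13.7 = 194.5 m³/d.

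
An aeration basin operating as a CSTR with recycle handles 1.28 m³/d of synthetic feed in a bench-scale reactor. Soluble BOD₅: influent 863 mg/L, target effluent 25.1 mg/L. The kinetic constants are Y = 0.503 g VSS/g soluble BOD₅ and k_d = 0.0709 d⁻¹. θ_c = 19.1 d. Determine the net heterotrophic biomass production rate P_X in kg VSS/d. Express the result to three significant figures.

Observed yield with endogenous decay: Y_obs = Y / (1 + k_d·θ_c) = 0.503 / (1 + 0.0709 × 19.1) = 0.503 / 2.354 = 0.2137 g VSS/g soluble BOD₅.
ΔS = 863 − 25.1 = 837.9 mg/L, so the substrate removal rate is 1.28 × 837.9/1000 = 1.073 kg soluble BOD₅/d.
So the net sludge growth is P_X = 0.2137 × 1.073 = 0.2292 kg VSS/d.

P_X ≈ 0.229 kg VSS/d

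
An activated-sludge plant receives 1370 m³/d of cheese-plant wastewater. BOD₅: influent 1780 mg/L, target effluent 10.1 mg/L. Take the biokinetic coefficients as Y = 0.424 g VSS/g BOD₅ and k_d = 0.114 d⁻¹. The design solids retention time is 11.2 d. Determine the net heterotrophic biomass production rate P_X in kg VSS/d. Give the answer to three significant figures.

P_X ≈ 452 kg VSS/d

The observed yield is Y_obs = Y/(1 + k_d·θ_c) = 0.424 / (1 + 0.114 × 11.2) = 0.424 / 2.277 = 0.1862 g VSS per g BOD₅ removed.
ΔS = 1780 − 10.1 = 1770 mg/L, so the substrate removal rate is 1370 × 1770/1000 = 2425 kg BOD₅/d.
So the net sludge growth is P_X = 0.1862 × 2425 = 451.6 kg VSS/d.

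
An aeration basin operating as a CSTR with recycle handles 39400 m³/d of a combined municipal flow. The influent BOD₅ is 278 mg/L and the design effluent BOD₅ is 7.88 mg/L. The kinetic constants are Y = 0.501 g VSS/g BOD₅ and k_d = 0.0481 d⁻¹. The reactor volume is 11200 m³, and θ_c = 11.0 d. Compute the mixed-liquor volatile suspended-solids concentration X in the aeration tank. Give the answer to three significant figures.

X ≈ 3420 mg/L

X = Y·Q·ΔS·θ_c / [V·(1 + k_d θ_c)] = 0.501 × 39400 × (278 − 7.88) × 11.0 / [11200 × (1 + 0.0481 × 11.0)] = 3425 mg/L.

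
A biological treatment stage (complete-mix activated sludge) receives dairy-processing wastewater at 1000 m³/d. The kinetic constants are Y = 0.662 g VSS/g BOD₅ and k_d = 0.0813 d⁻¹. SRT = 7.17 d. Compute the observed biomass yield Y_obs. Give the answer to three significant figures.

The observed yield is Y_obs = Y/(1 + k_d·θ_c) = 0.662 / (1 + 0.0813 × 7.17) = 0.662 / 1.583 = 0.4182 g VSS per g BOD₅ removed.

Y_obs ≈ 0.418 g VSS/g BOD₅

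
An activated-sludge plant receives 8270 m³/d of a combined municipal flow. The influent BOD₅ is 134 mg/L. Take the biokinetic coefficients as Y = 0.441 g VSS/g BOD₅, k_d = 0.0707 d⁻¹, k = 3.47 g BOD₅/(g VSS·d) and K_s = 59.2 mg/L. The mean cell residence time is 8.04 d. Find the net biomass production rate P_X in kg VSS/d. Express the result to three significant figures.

From the Monod/SRT balance for a CMAS, S = K_s·(1+k_d θ_c)/[θ_c·(Y k − k_d) − 1] = 59.2 × (1 + 0.0707 × 8.04) / [8.04 × (0.441 × 3.47 − 0.0707) − 1] = 92.85 / 10.73 = 8.649 mg/L.
The observed yield is Y_obs = Y/(1 + k_d·θ_c) = 0.441 / (1 + 0.0707 × 8.04) = 0.441 / 1.568 = 0.2812 g VSS per g BOD₅ removed.
ΔS = 134 − 8.65 = 125.3 mg/L, so the substrate removal rate is 8270 × 125.3/1000 = 1037 kg BOD₅/d.
P_X = Y_obs · Q(S₀ − S) = 0.2812 × 1037 = 291.5 kg VSS/d.

P_X ≈ 291 kg VSS/d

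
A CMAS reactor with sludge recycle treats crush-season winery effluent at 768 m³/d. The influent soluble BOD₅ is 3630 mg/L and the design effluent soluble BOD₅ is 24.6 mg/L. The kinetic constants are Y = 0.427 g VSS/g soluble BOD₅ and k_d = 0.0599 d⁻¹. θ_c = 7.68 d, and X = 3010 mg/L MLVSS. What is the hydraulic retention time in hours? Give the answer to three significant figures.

τ ≈ 64.6 h

Rearranging the biomass balance for a CMAS with decay, V = Y·Q·ΔS·θ_c / [X·(1+k_d θ_c)] = 0.427 × 768 × (3630 − 24.6) × 7.68 / [3010 × (1 + 0.0599 × 7.68)] = 9.08×10^6 / 4395 = 2066 m³.
HRT = V/Q = 2066 m³ / 768 m³·d⁻¹ = 2.690 d × 24 = 64.57 h.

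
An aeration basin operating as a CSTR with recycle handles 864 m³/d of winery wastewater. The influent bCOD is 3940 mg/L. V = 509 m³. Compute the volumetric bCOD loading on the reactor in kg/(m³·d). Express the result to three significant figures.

Applied bCOD load per unit volume = Q·S₀/V = (864 × 3940/1000)/509.0 = 6.688 kg bCOD·m⁻³·d⁻¹.

L_v ≈ 6.69 kg bCOD/(m³·d)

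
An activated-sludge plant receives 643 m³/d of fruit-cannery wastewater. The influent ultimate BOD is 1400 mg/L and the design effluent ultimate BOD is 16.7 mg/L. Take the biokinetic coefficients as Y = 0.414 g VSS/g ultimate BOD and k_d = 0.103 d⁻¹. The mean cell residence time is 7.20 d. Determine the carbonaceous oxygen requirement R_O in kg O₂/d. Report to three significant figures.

R_O ≈ 589 kg O₂/d

Correct the yield for decay: Y_obs = Y/(1 + k_d θ_c) = 0.414 / (1 + 0.103 × 7.20) = 0.414 / 1.742 = 0.2377.
Mass of ultimate BOD removed per day: Q(S₀ − S) = 643 × 1383 g/m³ = 889.5 kg/d.
Net sludge production P_X = 0.2377 × 889.5 = 211.4 kg VSS/d.
Carbonaceous O₂ demand = substrate oxidised − cell-mass equivalent = 889.5 − 1.42 × 211.4 = 589.2 kg O₂/d.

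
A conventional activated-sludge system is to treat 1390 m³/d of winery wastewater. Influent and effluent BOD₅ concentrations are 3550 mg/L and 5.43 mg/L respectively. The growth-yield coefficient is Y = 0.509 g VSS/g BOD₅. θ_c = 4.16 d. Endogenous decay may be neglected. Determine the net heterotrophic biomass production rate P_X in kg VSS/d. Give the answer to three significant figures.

With endogenous decay neglected, the observed yield equals the true yield: Y_obs = Y = 0.509 g VSS/g BOD₅.
ΔS = 3550 − 5.43 = 3545 mg/L, so the substrate removal rate is 1390 × 3545/1000 = 4927 kg BOD₅/d.
Net biomass production P_X = Y_obs × Q·(S₀ − S) = 0.5090 × 4927 = 2508 kg VSS/d.

P_X ≈ 2510 kg VSS/d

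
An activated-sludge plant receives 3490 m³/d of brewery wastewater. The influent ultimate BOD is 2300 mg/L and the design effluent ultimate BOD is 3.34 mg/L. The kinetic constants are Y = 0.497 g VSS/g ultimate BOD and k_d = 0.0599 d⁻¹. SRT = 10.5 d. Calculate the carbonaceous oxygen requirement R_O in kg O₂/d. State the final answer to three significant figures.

Y_obs = Y / (1 + k_d θ_c) = 0.497 / (1 + 0.0599 × 10.5) = 0.497 / 1.629 = 0.3051.
Substrate removed = Q·(S₀ − S) = 3490 m³/d × (2300 − 3.34) g/m³ = 8.02×10^6 g/d = 8015 kg/d.
Net sludge production P_X = 0.3051 × 8015 = 2446 kg VSS/d.
Carbonaceous O₂ demand = substrate oxidised − cell-mass equivalent = 8015 − 1.42 × 2446 = 4543 kg O₂/d.

R_O ≈ 4540 kg O₂/d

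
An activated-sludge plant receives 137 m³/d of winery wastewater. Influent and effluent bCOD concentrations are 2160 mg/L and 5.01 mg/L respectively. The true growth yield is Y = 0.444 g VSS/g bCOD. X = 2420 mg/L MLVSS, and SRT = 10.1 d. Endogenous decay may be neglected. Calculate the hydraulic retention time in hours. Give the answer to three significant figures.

τ ≈ 95.8 h

With k_d = 0 the design equation reduces to V = Y Q (S₀−S) θ_c / X = 0.444 × 137 × (2160 − 5.01) × 10.1 / 2420 = 547.1 m³.
HRT = V/Q = 547.1 m³ / 137 m³·d⁻¹ = 3.993 d × 24 = 95.84 h.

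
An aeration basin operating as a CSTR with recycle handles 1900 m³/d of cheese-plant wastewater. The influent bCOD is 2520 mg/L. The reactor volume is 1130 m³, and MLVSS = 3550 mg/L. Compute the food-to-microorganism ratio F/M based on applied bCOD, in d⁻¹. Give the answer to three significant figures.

F/M ≈ 1.19 d⁻¹

F/M = Q·S₀ / (V·X) = 1900 × 2520 / (1130 × 3550) = 1.194 g bCOD·(g VSS·d)⁻¹.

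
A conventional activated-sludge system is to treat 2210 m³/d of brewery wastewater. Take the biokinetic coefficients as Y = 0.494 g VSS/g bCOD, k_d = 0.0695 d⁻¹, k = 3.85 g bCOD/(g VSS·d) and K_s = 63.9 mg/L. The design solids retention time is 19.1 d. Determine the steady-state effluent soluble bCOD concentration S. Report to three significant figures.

From the Monod/SRT balance for a CMAS, S = K_s·(1+k_d θ_c)/[θ_c·(Y k − k_d) − 1] = 63.9 × (1 + 0.0695 × 19.1) / [19.1 × (0.494 × 3.85 − 0.0695) − 1] = 148.7 / 34.00 = 4.374 mg/L.

S ≈ 4.37 mg/L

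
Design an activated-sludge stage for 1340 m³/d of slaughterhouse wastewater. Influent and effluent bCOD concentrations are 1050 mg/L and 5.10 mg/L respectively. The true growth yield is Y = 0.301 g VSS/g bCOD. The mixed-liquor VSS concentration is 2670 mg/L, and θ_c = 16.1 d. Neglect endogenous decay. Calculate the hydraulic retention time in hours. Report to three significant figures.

τ ≈ 45.5 h

V·X = Y·Q·ΔS·θ_c gives V = 0.301 × 1340 × (1050 − 5.10) × 16.1 / 2670 = 2541 m³.
Hydraulic retention time τ = V/Q = 2541 / 1340 = 1.897 d = 45.52 h.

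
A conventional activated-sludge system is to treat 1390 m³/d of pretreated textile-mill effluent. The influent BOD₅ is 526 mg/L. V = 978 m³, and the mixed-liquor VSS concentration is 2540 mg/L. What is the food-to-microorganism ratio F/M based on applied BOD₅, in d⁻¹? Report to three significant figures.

F/M = Q·S₀ / (V·X) = 1390 × 526 / (978.0 × 2540) = 0.2943 g BOD₅·(g VSS·d)⁻¹.

F/M ≈ 0.294 d⁻¹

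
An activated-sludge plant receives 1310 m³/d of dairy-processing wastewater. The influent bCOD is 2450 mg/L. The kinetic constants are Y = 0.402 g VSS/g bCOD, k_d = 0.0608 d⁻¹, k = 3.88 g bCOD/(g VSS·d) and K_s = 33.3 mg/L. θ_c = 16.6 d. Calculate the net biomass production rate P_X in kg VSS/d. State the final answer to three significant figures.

P_X ≈ 641 kg VSS/d

For a completely mixed reactor with recycle the Lawrence–McCarty relation gives S = K_s·(1 + k_d·θ_c) / [θ_c·(Y·k − k_d) − 1] = 33.3 × (1 + 0.0608 × 16.6) / [16.6 × (0.402 × 3.88 − 0.0608) − 1] = 66.91 / 23.88 = 2.802 mg/L.
The observed yield is Y_obs = Y/(1 + k_d·θ_c) = 0.402 / (1 + 0.0608 × 16.6) = 0.402 / 2.009 = 0.2001 g VSS per g bCOD removed.
ΔS = 2450 − 2.80 = 2447 mg/L, so the substrate removal rate is 1310 × 2447/1000 = 3206 kg bCOD/d.
P_X = Y_obs · Q(S₀ − S) = 0.2001 × 3206 = 641.4 kg VSS/d.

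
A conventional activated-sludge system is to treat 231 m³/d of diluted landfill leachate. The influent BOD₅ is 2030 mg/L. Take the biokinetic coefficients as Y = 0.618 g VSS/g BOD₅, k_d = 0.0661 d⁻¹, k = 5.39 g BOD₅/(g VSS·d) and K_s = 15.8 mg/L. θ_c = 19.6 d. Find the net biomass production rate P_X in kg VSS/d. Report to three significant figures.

From the Monod/SRT balance for a CMAS, S = K_s·(1+k_d θ_c)/[θ_c·(Y k − k_d) − 1] = 15.8 × (1 + 0.0661 × 19.6) / [19.6 × (0.618 × 5.39 − 0.0661) − 1] = 36.27 / 62.99 = 0.5758 mg/L.
Observed yield with endogenous decay: Y_obs = Y / (1 + k_d·θ_c) = 0.618 / (1 + 0.0661 × 19.6) = 0.618 / 2.296 = 0.2692 g VSS/g BOD₅.
Q·(S₀ − S) = 231 × (2030 − 0.576) × 10⁻³ = 468.8 kg/d removed.
So the net sludge growth is P_X = 0.2692 × 468.8 = 126.2 kg VSS/d.

P_X ≈ 126 kg VSS/d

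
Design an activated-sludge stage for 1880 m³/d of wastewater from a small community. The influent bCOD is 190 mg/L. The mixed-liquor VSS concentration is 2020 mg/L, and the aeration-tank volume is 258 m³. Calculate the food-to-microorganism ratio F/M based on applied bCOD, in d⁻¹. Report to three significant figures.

F/M ≈ 0.685 d⁻¹

F/M = Q·S₀ / (V·X) = 1880 × 190 / (258.0 × 2020) = 0.6854 g bCOD·(g VSS·d)⁻¹.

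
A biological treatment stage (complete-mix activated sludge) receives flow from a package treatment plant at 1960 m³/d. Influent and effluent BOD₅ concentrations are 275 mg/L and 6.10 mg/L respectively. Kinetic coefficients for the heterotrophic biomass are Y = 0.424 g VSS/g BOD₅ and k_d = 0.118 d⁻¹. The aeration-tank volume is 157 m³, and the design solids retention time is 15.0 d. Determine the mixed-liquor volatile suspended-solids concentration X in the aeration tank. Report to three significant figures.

X ≈ 7710 mg/L

X = Y·Q·ΔS·θ_c / [V·(1 + k_d θ_c)] = 0.424 × 1960 × (275 − 6.10) × 15.0 / [157 × (1 + 0.118 × 15.0)] = 7708 mg/L.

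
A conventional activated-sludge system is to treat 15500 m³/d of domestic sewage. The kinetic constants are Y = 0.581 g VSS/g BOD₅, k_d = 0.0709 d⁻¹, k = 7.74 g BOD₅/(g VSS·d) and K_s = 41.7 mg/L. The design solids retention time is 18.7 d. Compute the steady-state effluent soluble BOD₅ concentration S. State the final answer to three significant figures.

S ≈ 1.19 mg/L

For a completely mixed reactor with recycle the Lawrence–McCarty relation gives S = K_s·(1 + k_d·θ_c) / [θ_c·(Y·k − k_d) − 1] = 41.7 × (1 + 0.0709 × 18.7) / [18.7 × (0.581 × 7.74 − 0.0709) − 1] = 96.99 / 81.77 = 1.186 mg/L.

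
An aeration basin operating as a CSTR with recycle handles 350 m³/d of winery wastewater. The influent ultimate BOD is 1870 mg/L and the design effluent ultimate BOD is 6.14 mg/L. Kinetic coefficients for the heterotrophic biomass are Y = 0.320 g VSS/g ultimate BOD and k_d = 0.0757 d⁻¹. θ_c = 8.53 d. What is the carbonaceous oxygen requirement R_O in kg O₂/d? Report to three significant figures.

Y_obs = Y / (1 + k_d θ_c) = 0.320 / (1 + 0.0757 × 8.53) = 0.320 / 1.646 = 0.1944.
Mass of ultimate BOD removed per day: Q(S₀ − S) = 350 × 1864 g/m³ = 652.4 kg/d.
Biomass synthesised: P_X = Y_obs × 652.4 = 126.8 kg VSS/d.
R_O = Q·ΔS − 1.42 P_X = 652.4 − 180.1 = 472.2 kg O₂/d.

R_O ≈ 472 kg O₂/d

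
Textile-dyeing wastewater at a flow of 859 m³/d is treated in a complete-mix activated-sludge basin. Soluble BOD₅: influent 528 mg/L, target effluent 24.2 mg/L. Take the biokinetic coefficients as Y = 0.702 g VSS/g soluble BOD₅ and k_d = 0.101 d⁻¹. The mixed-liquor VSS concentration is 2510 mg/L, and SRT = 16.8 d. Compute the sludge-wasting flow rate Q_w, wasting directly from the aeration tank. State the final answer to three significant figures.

Q_w ≈ 44.9 m³/d

Rearranging the biomass balance for a CMAS with decay, V = Y·Q·ΔS·θ_c / [X·(1+k_d θ_c)] = 0.702 × 859 × (528 − 24.2) × 16.8 / [2510 × (1 + 0.101 × 16.8)] = 5.1×10^6 / 6769 = 754.0 m³.
Wasting from the aeration tank: Q_w = V / θ_c = 754.0 / 16.8 = 44.88 m³/d.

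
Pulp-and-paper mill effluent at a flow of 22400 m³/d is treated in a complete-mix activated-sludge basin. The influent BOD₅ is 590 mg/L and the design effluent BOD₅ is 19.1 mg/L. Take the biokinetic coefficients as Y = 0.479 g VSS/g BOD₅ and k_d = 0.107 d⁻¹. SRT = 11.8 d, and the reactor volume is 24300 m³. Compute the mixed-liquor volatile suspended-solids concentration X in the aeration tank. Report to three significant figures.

From V·X·(1 + k_d·θ_c) = Y·Q·(S₀ − S)·θ_c: X = 0.479 × 22400 × (590 − 19.1) × 11.8 / [24300 × (1 + 0.107 × 11.8)] = 1315 mg/L.

X ≈ 1310 mg/L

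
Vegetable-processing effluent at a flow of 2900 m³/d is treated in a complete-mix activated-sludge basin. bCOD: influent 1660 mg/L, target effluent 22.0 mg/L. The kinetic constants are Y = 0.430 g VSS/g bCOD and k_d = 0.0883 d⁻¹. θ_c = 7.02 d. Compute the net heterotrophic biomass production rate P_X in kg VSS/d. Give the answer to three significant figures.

P_X ≈ 1260 kg VSS/d

Observed yield with endogenous decay: Y_obs = Y / (1 + k_d·θ_c) = 0.430 / (1 + 0.0883 × 7.02) = 0.430 / 1.620 = 0.2655 g VSS/g bCOD.
Mass of bCOD removed per day: Q(S₀ − S) = 2900 × 1638 g/m³ = 4750 kg/d.
So the net sludge growth is P_X = 0.2655 × 4750 = 1261 kg VSS/d.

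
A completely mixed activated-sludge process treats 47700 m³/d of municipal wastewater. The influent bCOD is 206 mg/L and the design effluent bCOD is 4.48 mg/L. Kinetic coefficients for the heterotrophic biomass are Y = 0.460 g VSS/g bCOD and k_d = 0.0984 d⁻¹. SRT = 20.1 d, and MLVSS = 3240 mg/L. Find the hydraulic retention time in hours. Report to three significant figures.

Steady-state biomass mass balance: V·X·(1 + k_d·θ_c) = Y·Q·(S₀ − S)·θ_c, so V = 0.460 × 47700 × (206 − 4.48) × 20.1 / [3240 × (1 + 0.0984 × 20.1)] = 8.89×10^7 / 9648 = 9212 m³.
Hydraulic retention time τ = V/Q = 9212 / 47700 = 0.1931 d = 4.635 h.

τ ≈ 4.63 h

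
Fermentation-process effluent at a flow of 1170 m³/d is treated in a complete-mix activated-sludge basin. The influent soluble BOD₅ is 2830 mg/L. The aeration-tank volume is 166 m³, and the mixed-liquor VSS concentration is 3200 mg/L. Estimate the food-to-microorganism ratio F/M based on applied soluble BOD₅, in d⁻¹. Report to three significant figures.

F/M = applied load / biomass = Q·S₀/(V·X) = 1170 × 2830 / (166.0 × 3200) = 6.233 d⁻¹.

F/M ≈ 6.23 d⁻¹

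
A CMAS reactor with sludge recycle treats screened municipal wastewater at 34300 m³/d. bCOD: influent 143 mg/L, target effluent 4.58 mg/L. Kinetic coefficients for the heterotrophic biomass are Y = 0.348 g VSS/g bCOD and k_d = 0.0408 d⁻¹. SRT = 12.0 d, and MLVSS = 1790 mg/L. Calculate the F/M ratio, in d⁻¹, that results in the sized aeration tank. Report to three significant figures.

F/M ≈ 0.369 d⁻¹

Steady-state biomass mass balance: V·X·(1 + k_d·θ_c) = Y·Q·(S₀ − S)·θ_c, so V = 0.348 × 34300 × (143 − 4.58) × 12.0 / [1790 × (1 + 0.0408 × 12.0)] = 1.98×10^7 / 2666 = 7436 m³.
F/M = Q·S₀ / (V·X) = 34300 × 143 / (7436 × 1790) = 0.3685 g bCOD·(g VSS·d)⁻¹.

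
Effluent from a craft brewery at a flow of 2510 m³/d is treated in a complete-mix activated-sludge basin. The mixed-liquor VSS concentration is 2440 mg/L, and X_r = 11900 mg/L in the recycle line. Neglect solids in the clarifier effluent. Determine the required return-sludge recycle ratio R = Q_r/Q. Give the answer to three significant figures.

R = Q_r/Q = X/(X_r − X) = 2440 / (11900 − 2440) = 0.2579.

R ≈ 0.258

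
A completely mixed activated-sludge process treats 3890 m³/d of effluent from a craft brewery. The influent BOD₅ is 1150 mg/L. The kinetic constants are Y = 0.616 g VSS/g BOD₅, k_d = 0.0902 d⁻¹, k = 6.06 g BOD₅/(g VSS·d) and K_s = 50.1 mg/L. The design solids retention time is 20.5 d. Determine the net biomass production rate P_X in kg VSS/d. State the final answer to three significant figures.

P_X ≈ 966 kg VSS/d

From the Monod/SRT balance for a CMAS, S = K_s·(1+k_d θ_c)/[θ_c·(Y k − k_d) − 1] = 50.1 × (1 + 0.0902 × 20.5) / [20.5 × (0.616 × 6.06 − 0.0902) − 1] = 142.7 / 73.68 = 1.937 mg/L.
Y_obs = Y / (1 + k_d θ_c) = 0.616 / (1 + 0.0902 × 20.5) = 0.616 / 2.849 = 0.2162.
ΔS = 1150 − 1.94 = 1148 mg/L, so the substrate removal rate is 3890 × 1148/1000 = 4466 kg BOD₅/d.
P_X = Y_obs · Q(S₀ − S) = 0.2162 × 4466 = 965.6 kg VSS/d.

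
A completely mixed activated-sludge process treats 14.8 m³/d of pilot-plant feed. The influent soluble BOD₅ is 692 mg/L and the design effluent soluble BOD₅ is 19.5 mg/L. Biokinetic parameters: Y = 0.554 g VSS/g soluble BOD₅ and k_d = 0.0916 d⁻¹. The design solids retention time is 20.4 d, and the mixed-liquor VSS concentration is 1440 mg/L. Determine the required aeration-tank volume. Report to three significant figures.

V ≈ 27.2 m³

From the SRT design equation V = Y Q (S₀−S) θ_c / [X (1 + k_d θ_c)] = 0.554 × 14.8 × (692 − 19.5) × 20.4 / [1440 × (1 + 0.0916 × 20.4)] = 1.12×10^5 / 4131 = 27.23 m³.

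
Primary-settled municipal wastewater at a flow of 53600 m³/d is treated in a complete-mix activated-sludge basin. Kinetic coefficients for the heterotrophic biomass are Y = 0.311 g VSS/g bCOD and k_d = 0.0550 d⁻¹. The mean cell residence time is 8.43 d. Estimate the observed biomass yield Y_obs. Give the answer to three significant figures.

Observed yield with endogenous decay: Y_obs = Y / (1 + k_d·θ_c) = 0.311 / (1 + 0.0550 × 8.43) = 0.311 / 1.464 = 0.2125 g VSS/g bCOD.

Y_obs ≈ 0.212 g VSS/g bCOD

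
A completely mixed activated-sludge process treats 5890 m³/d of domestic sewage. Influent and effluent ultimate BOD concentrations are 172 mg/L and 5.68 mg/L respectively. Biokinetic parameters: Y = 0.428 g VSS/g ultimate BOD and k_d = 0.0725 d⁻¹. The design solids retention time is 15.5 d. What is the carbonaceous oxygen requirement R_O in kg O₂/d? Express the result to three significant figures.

Correct the yield for decay: Y_obs = Y/(1 + k_d θ_c) = 0.428 / (1 + 0.0725 × 15.5) = 0.428 / 2.124 = 0.2015.
Mass of ultimate BOD removed per day: Q(S₀ − S) = 5890 × 166.3 g/m³ = 979.6 kg/d.
Net sludge production P_X = 0.2015 × 979.6 = 197.4 kg VSS/d.
R_O = Q·(S₀ − S) − 1.42·P_X = 979.6 − 1.42 × 197.4 = 699.3 kg O₂/d.

R_O ≈ 699 kg O₂/d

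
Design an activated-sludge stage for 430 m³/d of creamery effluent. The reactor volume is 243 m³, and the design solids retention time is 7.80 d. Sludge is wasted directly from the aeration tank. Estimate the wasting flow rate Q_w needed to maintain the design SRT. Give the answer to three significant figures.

Q_w ≈ 31.2 m³/d

With mixed-liquor wasting, θ_c = V/Q_w, so Q_w = V/θ_c = 243.0/7.80 = 31.15 m³/d.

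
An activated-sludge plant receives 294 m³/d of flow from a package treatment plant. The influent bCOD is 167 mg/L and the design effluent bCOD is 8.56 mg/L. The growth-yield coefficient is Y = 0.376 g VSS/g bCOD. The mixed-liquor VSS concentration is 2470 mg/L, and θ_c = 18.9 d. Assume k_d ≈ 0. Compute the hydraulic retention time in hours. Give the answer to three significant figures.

τ ≈ 10.9 h

V·X = Y·Q·ΔS·θ_c gives V = 0.376 × 294 × (167 − 8.56) × 18.9 / 2470 = 134.0 m³.
τ = V/Q = 134.0/294 = 0.4558 d, or 10.94 h.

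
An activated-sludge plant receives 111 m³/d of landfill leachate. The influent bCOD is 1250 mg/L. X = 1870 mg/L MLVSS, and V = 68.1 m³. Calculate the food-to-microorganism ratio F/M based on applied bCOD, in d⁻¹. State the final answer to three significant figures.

F/M ≈ 1.09 d⁻¹

Food-to-microorganism ratio F/M = Q S₀ / (V X) = 111 × 1250 / (68.10 × 1870) = 1.090 d⁻¹.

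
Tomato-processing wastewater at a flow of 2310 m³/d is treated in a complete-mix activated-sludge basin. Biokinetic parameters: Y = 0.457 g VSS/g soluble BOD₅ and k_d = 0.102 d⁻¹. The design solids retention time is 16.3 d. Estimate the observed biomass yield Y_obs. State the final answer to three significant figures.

Correct the yield for decay: Y_obs = Y/(1 + k_d θ_c) = 0.457 / (1 + 0.102 × 16.3) = 0.457 / 2.663 = 0.1716.

Y_obs ≈ 0.172 g VSS/g soluble BOD₅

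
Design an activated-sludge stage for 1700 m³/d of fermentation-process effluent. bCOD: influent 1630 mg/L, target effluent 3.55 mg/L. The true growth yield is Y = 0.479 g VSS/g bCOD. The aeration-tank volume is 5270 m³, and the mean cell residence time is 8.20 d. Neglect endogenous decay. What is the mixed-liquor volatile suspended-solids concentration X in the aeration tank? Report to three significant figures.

X ≈ 2060 mg/L

From V·X = Y·Q·(S₀ − S)·θ_c (decay neglected): X = 0.479 × 1700 × (1630 − 3.55) × 8.20 / 5270 = 2061 mg/L.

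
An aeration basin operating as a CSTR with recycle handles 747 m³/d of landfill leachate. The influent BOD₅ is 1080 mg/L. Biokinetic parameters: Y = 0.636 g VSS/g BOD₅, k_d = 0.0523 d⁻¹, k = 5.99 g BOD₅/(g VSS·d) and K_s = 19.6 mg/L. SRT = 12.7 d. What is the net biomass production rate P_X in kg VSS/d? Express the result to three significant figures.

For a completely mixed reactor with recycle the Lawrence–McCarty relation gives S = K_s·(1 + k_d·θ_c) / [θ_c·(Y·k − k_d) − 1] = 19.6 × (1 + 0.0523 × 12.7) / [12.7 × (0.636 × 5.99 − 0.0523) − 1] = 32.62 / 46.72 = 0.6982 mg/L.
Y_obs = Y / (1 + k_d θ_c) = 0.636 / (1 + 0.0523 × 12.7) = 0.636 / 1.664 = 0.3822.
Q·(S₀ − S) = 747 × (1080 − 0.698) × 10⁻³ = 806.2 kg/d removed.
P_X = Y_obs · Q(S₀ − S) = 0.3822 × 806.2 = 308.1 kg VSS/d.

P_X ≈ 308 kg VSS/d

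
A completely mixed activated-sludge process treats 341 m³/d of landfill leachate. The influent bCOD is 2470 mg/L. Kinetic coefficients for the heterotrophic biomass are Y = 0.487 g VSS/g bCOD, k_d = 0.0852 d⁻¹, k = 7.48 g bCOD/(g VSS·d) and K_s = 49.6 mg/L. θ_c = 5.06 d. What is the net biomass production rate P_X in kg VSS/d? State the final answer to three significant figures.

From the Monod/SRT balance for a CMAS, S = K_s·(1+k_d θ_c)/[θ_c·(Y k − k_d) − 1] = 49.6 × (1 + 0.0852 × 5.06) / [5.06 × (0.487 × 7.48 − 0.0852) − 1] = 70.98 / 17.00 = 4.175 mg/L.
The observed yield is Y_obs = Y/(1 + k_d·θ_c) = 0.487 / (1 + 0.0852 × 5.06) = 0.487 / 1.431 = 0.3403 g VSS per g bCOD removed.
Mass of bCOD removed per day: Q(S₀ − S) = 341 × 2466 g/m³ = 840.8 kg/d.
Biomass produced: P_X = Y_obs·Q·ΔS = 0.3403 × 840.8 ≈ 286.1 kg VSS/d.

P_X ≈ 286 kg VSS/d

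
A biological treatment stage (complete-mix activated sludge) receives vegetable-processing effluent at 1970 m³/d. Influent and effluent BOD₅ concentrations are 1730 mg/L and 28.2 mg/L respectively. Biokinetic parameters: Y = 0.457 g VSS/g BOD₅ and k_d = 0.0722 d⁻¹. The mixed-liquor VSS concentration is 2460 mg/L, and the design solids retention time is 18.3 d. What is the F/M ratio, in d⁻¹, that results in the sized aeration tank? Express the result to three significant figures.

F/M ≈ 0.282 d⁻¹

Rearranging the biomass balance for a CMAS with decay, V = Y·Q·ΔS·θ_c / [X·(1+k_d θ_c)] = 0.457 × 1970 × (1730 − 28.2) × 18.3 / [2460 × (1 + 0.0722 × 18.3)] = 2.8×10^7 / 5710 = 4910 m³.
Food-to-microorganism ratio F/M = Q S₀ / (V X) = 1970 × 1730 / (4910 × 2460) = 0.2822 d⁻¹.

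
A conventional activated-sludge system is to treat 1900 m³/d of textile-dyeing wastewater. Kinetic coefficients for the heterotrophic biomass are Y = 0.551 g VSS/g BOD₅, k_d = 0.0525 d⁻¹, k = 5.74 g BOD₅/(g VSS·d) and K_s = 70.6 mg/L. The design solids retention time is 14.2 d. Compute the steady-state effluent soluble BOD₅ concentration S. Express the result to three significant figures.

S ≈ 2.85 mg/L

For a completely mixed reactor with recycle the Lawrence–McCarty relation gives S = K_s·(1 + k_d·θ_c) / [θ_c·(Y·k − k_d) − 1] = 70.6 × (1 + 0.0525 × 14.2) / [14.2 × (0.551 × 5.74 − 0.0525) − 1] = 123.2 / 43.17 = 2.855 mg/L.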